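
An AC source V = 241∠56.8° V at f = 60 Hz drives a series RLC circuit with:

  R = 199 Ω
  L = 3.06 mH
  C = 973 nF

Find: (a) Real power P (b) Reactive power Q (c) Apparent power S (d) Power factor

Step 1 — Angular frequency: ω = 2π·f = 2π·60 = 377 rad/s.
Step 2 — Component impedances:
  R: Z = R = 199 Ω
  L: Z = jωL = j·377·0.00306 = 0 + j1.154 Ω
  C: Z = 1/(jωC) = -j/(ω·C) = 0 - j2726 Ω
Step 3 — Series combination: Z_total = R + L + C = 199 - j2725 Ω = 2732∠-85.8° Ω.
Step 4 — Source phasor: V = 241∠56.8° V = 132 + j201.7 V.
Step 5 — Current: I = V / Z = -0.07009 + j0.05354 A = 0.0882∠142.6° A.
Step 6 — Complex power: S = V·I* = 1.548 - j21.2 VA.
Step 7 — Real power: P = Re(S) = 1.548 W.
Step 8 — Reactive power: Q = Im(S) = -21.2 VAR.
Step 9 — Apparent power: |S| = 21.26 VA.
Step 10 — Power factor: PF = P/|S| = 0.07283 (leading).

(a) P = 1.548 W  (b) Q = -21.2 VAR  (c) S = 21.26 VA  (d) PF = 0.07283 (leading)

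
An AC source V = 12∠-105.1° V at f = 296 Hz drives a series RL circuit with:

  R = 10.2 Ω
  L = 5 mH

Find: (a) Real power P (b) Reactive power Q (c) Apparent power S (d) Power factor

Step 1 — Angular frequency: ω = 2π·f = 2π·296 = 1860 rad/s.
Step 2 — Component impedances:
  R: Z = R = 10.2 Ω
  L: Z = jωL = j·1860·0.005 = 0 + j9.299 Ω
Step 3 — Series combination: Z_total = R + L = 10.2 + j9.299 Ω = 13.8∠42.4° Ω.
Step 4 — Source phasor: V = 12∠-105.1° V = -3.126 - j11.59 V.
Step 5 — Current: I = V / Z = -0.7329 - j0.4677 A = 0.8694∠-147.5° A.
Step 6 — Complex power: S = V·I* = 7.71 + j7.029 VA.
Step 7 — Real power: P = Re(S) = 7.71 W.
Step 8 — Reactive power: Q = Im(S) = 7.029 VAR.
Step 9 — Apparent power: |S| = 10.43 VA.
Step 10 — Power factor: PF = P/|S| = 0.739 (lagging).

(a) P = 7.71 W  (b) Q = 7.029 VAR  (c) S = 10.43 VA  (d) PF = 0.739 (lagging)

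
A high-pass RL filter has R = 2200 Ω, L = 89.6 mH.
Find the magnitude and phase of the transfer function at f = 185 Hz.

Step 1 — Angular frequency: ω = 2π·185 = 1162 rad/s.
Step 2 — Transfer function: H(jω) = jωL/(R + jωL).
Step 3 — Numerator jωL = j·104.2; denominator R + jωL = 2200 + j104.2.
Step 4 — H = 0.002236 + j0.04724.
Step 5 — Magnitude: |H| = 0.04729 (-26.5 dB); phase: φ = 87.3°.

|H| = 0.04729 (-26.5 dB), φ = 87.3°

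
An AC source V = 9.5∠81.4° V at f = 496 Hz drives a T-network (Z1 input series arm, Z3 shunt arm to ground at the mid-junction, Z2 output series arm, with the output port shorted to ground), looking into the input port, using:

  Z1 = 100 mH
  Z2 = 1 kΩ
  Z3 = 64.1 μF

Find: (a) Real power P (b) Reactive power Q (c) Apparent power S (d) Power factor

Step 1 — Angular frequency: ω = 2π·f = 2π·496 = 3116 rad/s.
Step 2 — Component impedances:
  Z1: Z = jωL = j·3116·0.1 = 0 + j311.6 Ω
  Z2: Z = R = 1000 Ω
  Z3: Z = 1/(jωC) = -j/(ω·C) = 0 - j5.006 Ω
Step 3 — With the output port shorted to ground, the output series arm Z2 runs from the junction to ground; the shunt arm Z3 also runs from the junction to ground. They appear in parallel: Z3 || Z2 = 0.02506 - j5.006 Ω.
Step 4 — Series with input arm Z1: Z_in = Z1 + (Z3 || Z2) = 0.02506 + j306.6 Ω = 306.6∠90.0° Ω.
Step 5 — Source phasor: V = 9.5∠81.4° V = 1.421 + j9.393 V.
Step 6 — Current: I = V / Z = 0.03063 - j0.00463 A = 0.03098∠-8.6° A.
Step 7 — Complex power: S = V·I* = 2.405e-05 + j0.2943 VA.
Step 8 — Real power: P = Re(S) = 2.405e-05 W.
Step 9 — Reactive power: Q = Im(S) = 0.2943 VAR.
Step 10 — Apparent power: |S| = 0.2943 VA.
Step 11 — Power factor: PF = P/|S| = 8.172e-05 (lagging).

(a) P = 2.405e-05 W  (b) Q = 0.2943 VAR  (c) S = 0.2943 VA  (d) PF = 8.172e-05 (lagging)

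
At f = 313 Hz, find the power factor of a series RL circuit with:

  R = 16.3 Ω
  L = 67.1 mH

Step 1 — Angular frequency: ω = 2π·f = 2π·313 = 1967 rad/s.
Step 2 — Component impedances:
  R: Z = R = 16.3 Ω
  L: Z = jωL = j·1967·0.0671 = 0 + j132 Ω
Step 3 — Series combination: Z_total = R + L = 16.3 + j132 Ω = 133∠83.0° Ω.
Step 4 — Power factor: PF = cos(φ) = Re(Z)/|Z| = 16.3/133 = 0.1226.
Step 5 — Type: Im(Z) = 132 ⇒ lagging (phase φ = 83.0°).

PF = 0.1226 (lagging, φ = 83.0°)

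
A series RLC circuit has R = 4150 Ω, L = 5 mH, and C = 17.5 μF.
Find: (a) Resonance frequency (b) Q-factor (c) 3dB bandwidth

Step 1 — Resonance: ω₀ = 1/√(LC) = 1/√(0.005·1.75e-05) = 3381 rad/s.
Step 2 — f₀ = ω₀/(2π) = 538 Hz.
Step 3 — Series Q: Q = ω₀L/R = 3381·0.005/4150 = 0.004073.
Step 4 — Bandwidth: Δω = ω₀/Q = 8.3e+05 rad/s; BW = Δω/(2π) = 1.321e+05 Hz.

(a) f₀ = 538 Hz  (b) Q = 0.004073  (c) BW = 1.321e+05 Hz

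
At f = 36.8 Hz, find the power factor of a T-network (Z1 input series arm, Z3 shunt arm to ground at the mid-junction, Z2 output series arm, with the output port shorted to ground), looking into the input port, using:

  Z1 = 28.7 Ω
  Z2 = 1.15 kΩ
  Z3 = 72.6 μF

Step 1 — Angular frequency: ω = 2π·f = 2π·36.8 = 231.2 rad/s.
Step 2 — Component impedances:
  Z1: Z = R = 28.7 Ω
  Z2: Z = R = 1150 Ω
  Z3: Z = 1/(jωC) = -j/(ω·C) = 0 - j59.57 Ω
Step 3 — With the output port shorted to ground, the output series arm Z2 runs from the junction to ground; the shunt arm Z3 also runs from the junction to ground. They appear in parallel: Z3 || Z2 = 3.078 - j59.41 Ω.
Step 4 — Series with input arm Z1: Z_in = Z1 + (Z3 || Z2) = 31.78 - j59.41 Ω = 67.38∠-61.9° Ω.
Step 5 — Power factor: PF = cos(φ) = Re(Z)/|Z| = 31.7776/67.3763 = 0.4716.
Step 6 — Type: Im(Z) = -59.41 ⇒ leading (phase φ = -61.9°).

PF = 0.4716 (leading, φ = -61.9°)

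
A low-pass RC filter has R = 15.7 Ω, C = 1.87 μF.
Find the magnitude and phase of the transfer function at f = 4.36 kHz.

Step 1 — Angular frequency: ω = 2π·4360 = 2.739e+04 rad/s.
Step 2 — Transfer function: H(jω) = 1/(1 + jωRC).
Step 3 — Denominator: 1 + jωRC = 1 + j·2.739e+04·15.7·1.87e-06 = 1 + j0.8043.
Step 4 — H = 0.6072 - j0.4884.
Step 5 — Magnitude: |H| = 0.7792 (-2.2 dB); phase: φ = -38.8°.

|H| = 0.7792 (-2.2 dB), φ = -38.8°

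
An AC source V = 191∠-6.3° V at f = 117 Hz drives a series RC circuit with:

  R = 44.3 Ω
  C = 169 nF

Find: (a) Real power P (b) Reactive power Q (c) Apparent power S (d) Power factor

Step 1 — Angular frequency: ω = 2π·f = 2π·117 = 735.1 rad/s.
Step 2 — Component impedances:
  R: Z = R = 44.3 Ω
  C: Z = 1/(jωC) = -j/(ω·C) = 0 - j8049 Ω
Step 3 — Series combination: Z_total = R + C = 44.3 - j8049 Ω = 8049∠-89.7° Ω.
Step 4 — Source phasor: V = 191∠-6.3° V = 189.8 - j20.96 V.
Step 5 — Current: I = V / Z = 0.002734 + j0.02357 A = 0.02373∠83.4° A.
Step 6 — Complex power: S = V·I* = 0.02494 - j4.532 VA.
Step 7 — Real power: P = Re(S) = 0.02494 W.
Step 8 — Reactive power: Q = Im(S) = -4.532 VAR.
Step 9 — Apparent power: |S| = 4.532 VA.
Step 10 — Power factor: PF = P/|S| = 0.005504 (leading).

(a) P = 0.02494 W  (b) Q = -4.532 VAR  (c) S = 4.532 VA  (d) PF = 0.005504 (leading)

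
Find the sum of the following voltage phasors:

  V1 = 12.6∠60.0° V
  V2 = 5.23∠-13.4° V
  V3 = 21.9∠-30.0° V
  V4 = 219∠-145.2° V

Step 1 — Convert each phasor to rectangular form:
  V1 = 12.6·(cos(60.0°) + j·sin(60.0°)) = 6.3 + j10.91 V
  V2 = 5.23·(cos(-13.4°) + j·sin(-13.4°)) = 5.088 - j1.212 V
  V3 = 21.9·(cos(-30.0°) + j·sin(-30.0°)) = 18.97 - j10.95 V
  V4 = 219·(cos(-145.2°) + j·sin(-145.2°)) = -179.8 - j125 V
Step 2 — Sum components: V_total = -149.5 - j126.2 V.
Step 3 — Convert to polar: |V_total| = 195.7 V, ∠V_total = -139.8°.

V_total = 195.7∠-139.8° V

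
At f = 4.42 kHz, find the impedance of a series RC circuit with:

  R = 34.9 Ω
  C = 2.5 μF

Step 1 — Angular frequency: ω = 2π·f = 2π·4420 = 2.777e+04 rad/s.
Step 2 — Component impedances:
  R: Z = R = 34.9 Ω
  C: Z = 1/(jωC) = -j/(ω·C) = 0 - j14.4 Ω
Step 3 — Series combination: Z_total = R + C = 34.9 - j14.4 Ω = 37.76∠-22.4° Ω.

Z = 34.9 - j14.4 Ω = 37.76∠-22.4° Ω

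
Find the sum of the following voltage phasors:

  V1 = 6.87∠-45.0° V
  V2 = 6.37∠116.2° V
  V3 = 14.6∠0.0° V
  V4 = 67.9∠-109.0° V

Step 1 — Convert each phasor to rectangular form:
  V1 = 6.87·(cos(-45.0°) + j·sin(-45.0°)) = 4.858 - j4.858 V
  V2 = 6.37·(cos(116.2°) + j·sin(116.2°)) = -2.812 + j5.716 V
  V3 = 14.6·(cos(0.0°) + j·sin(0.0°)) = 14.6 V
  V4 = 67.9·(cos(-109.0°) + j·sin(-109.0°)) = -22.11 - j64.2 V
Step 2 — Sum components: V_total = -5.461 - j63.34 V.
Step 3 — Convert to polar: |V_total| = 63.58 V, ∠V_total = -94.9°.

V_total = 63.58∠-94.9° V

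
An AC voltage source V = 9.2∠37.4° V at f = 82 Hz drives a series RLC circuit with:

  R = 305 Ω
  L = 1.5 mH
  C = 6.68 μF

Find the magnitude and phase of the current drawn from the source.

Step 1 — Angular frequency: ω = 2π·f = 2π·82 = 515.2 rad/s.
Step 2 — Component impedances:
  R: Z = R = 305 Ω
  L: Z = jωL = j·515.2·0.0015 = 0 + j0.7728 Ω
  C: Z = 1/(jωC) = -j/(ω·C) = 0 - j290.6 Ω
Step 3 — Series combination: Z_total = R + L + C = 305 - j289.8 Ω = 420.7∠-43.5° Ω.
Step 4 — Source phasor: V = 9.2∠37.4° V = 7.309 + j5.588 V.
Step 5 — Ohm's law: I = V / Z_total = (7.309 + j5.588) / (305 - j289.8) = 0.003446 + j0.02159 A.
Step 6 — Convert to polar: |I| = 0.02187 A, ∠I = 80.9°.

I = 0.02187∠80.9° A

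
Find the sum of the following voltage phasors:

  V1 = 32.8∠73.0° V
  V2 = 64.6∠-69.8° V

Step 1 — Convert each phasor to rectangular form:
  V1 = 32.8·(cos(73.0°) + j·sin(73.0°)) = 9.59 + j31.37 V
  V2 = 64.6·(cos(-69.8°) + j·sin(-69.8°)) = 22.31 - j60.63 V
Step 2 — Sum components: V_total = 31.9 - j29.26 V.
Step 3 — Convert to polar: |V_total| = 43.28 V, ∠V_total = -42.5°.

V_total = 43.28∠-42.5° V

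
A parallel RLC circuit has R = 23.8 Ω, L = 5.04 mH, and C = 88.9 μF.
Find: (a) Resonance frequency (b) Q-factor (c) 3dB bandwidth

Step 1 — Resonance: ω₀ = 1/√(LC) = 1/√(0.00504·8.89e-05) = 1494 rad/s.
Step 2 — f₀ = ω₀/(2π) = 237.8 Hz.
Step 3 — Parallel Q: Q = R/(ω₀L) = 23.8/(1494·0.00504) = 3.161.
Step 4 — Bandwidth: Δω = ω₀/Q = 472.6 rad/s; BW = Δω/(2π) = 75.22 Hz.

(a) f₀ = 237.8 Hz  (b) Q = 3.161  (c) BW = 75.22 Hz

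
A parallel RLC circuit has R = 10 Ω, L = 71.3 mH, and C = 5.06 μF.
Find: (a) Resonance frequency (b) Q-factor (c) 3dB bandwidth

Step 1 — Resonance: ω₀ = 1/√(LC) = 1/√(0.0713·5.06e-06) = 1665 rad/s.
Step 2 — f₀ = ω₀/(2π) = 265 Hz.
Step 3 — Parallel Q: Q = R/(ω₀L) = 10/(1665·0.0713) = 0.08424.
Step 4 — Bandwidth: Δω = ω₀/Q = 1.976e+04 rad/s; BW = Δω/(2π) = 3145 Hz.

(a) f₀ = 265 Hz  (b) Q = 0.08424  (c) BW = 3145 Hz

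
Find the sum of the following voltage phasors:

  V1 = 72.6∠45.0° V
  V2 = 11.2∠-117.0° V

Step 1 — Convert each phasor to rectangular form:
  V1 = 72.6·(cos(45.0°) + j·sin(45.0°)) = 51.34 + j51.34 V
  V2 = 11.2·(cos(-117.0°) + j·sin(-117.0°)) = -5.085 - j9.979 V
Step 2 — Sum components: V_total = 46.25 + j41.36 V.
Step 3 — Convert to polar: |V_total| = 62.04 V, ∠V_total = 41.8°.

V_total = 62.04∠41.8° V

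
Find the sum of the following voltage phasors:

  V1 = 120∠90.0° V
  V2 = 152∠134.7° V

Step 1 — Convert each phasor to rectangular form:
  V1 = 120·(cos(90.0°) + j·sin(90.0°)) = 0 + j120 V
  V2 = 152·(cos(134.7°) + j·sin(134.7°)) = -106.9 + j108 V
Step 2 — Sum components: V_total = -106.9 + j228 V.
Step 3 — Convert to polar: |V_total| = 251.9 V, ∠V_total = 115.1°.

V_total = 251.9∠115.1° V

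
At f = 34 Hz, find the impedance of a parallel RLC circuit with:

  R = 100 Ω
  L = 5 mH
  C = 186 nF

Step 1 — Angular frequency: ω = 2π·f = 2π·34 = 213.6 rad/s.
Step 2 — Component impedances:
  R: Z = R = 100 Ω
  L: Z = jωL = j·213.6·0.005 = 0 + j1.068 Ω
  C: Z = 1/(jωC) = -j/(ω·C) = 0 - j2.517e+04 Ω
Step 3 — Parallel combination: 1/Z_total = 1/R + 1/L + 1/C; Z_total = 0.01141 + j1.068 Ω = 1.068∠89.4° Ω.

Z = 0.01141 + j1.068 Ω = 1.068∠89.4° Ω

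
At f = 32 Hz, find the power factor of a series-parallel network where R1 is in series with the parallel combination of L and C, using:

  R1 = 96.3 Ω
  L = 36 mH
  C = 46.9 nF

Step 1 — Angular frequency: ω = 2π·f = 2π·32 = 201.1 rad/s.
Step 2 — Component impedances:
  R1: Z = R = 96.3 Ω
  L: Z = jωL = j·201.1·0.036 = 0 + j7.238 Ω
  C: Z = 1/(jωC) = -j/(ω·C) = 0 - j1.06e+05 Ω
Step 3 — Parallel branch: L || C = 1/(1/L + 1/C) = 0 + j7.239 Ω.
Step 4 — Series with R1: Z_total = R1 + (L || C) = 96.3 + j7.239 Ω = 96.57∠4.3° Ω.
Step 5 — Power factor: PF = cos(φ) = Re(Z)/|Z| = 96.3/96.57 = 0.9972.
Step 6 — Type: Im(Z) = 7.239 ⇒ lagging (phase φ = 4.3°).

PF = 0.9972 (lagging, φ = 4.3°)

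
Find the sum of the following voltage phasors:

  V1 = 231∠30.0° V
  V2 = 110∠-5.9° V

Step 1 — Convert each phasor to rectangular form:
  V1 = 231·(cos(30.0°) + j·sin(30.0°)) = 200.1 + j115.5 V
  V2 = 110·(cos(-5.9°) + j·sin(-5.9°)) = 109.4 - j11.31 V
Step 2 — Sum components: V_total = 309.5 + j104.2 V.
Step 3 — Convert to polar: |V_total| = 326.5 V, ∠V_total = 18.6°.

V_total = 326.5∠18.6° V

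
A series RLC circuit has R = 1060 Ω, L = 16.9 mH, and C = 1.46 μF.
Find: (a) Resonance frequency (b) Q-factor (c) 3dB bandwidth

Step 1 — Resonance condition Im(Z)=0 gives ω₀ = 1/√(LC).
Step 2 — ω₀ = 1/√(0.0169·1.46e-06) = 6366 rad/s.
Step 3 — f₀ = ω₀/(2π) = 1013 Hz.
Step 4 — Series Q: Q = ω₀L/R = 6366·0.0169/1060 = 0.1015.
Step 5 — 3dB bandwidth: Δω = ω₀/Q = 6.272e+04 rad/s; BW = Δω/(2π) = 9982 Hz.

(a) f₀ = 1013 Hz  (b) Q = 0.1015  (c) BW = 9982 Hz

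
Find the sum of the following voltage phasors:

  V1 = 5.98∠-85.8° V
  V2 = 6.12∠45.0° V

Step 1 — Convert each phasor to rectangular form:
  V1 = 5.98·(cos(-85.8°) + j·sin(-85.8°)) = 0.438 - j5.964 V
  V2 = 6.12·(cos(45.0°) + j·sin(45.0°)) = 4.327 + j4.327 V
Step 2 — Sum components: V_total = 4.765 - j1.636 V.
Step 3 — Convert to polar: |V_total| = 5.039 V, ∠V_total = -19.0°.

V_total = 5.039∠-19.0° V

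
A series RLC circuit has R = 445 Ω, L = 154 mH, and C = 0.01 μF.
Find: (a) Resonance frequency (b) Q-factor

Step 1 — Resonance condition Im(Z)=0 gives ω₀ = 1/√(LC).
Step 2 — ω₀ = 1/√(0.154·1e-08) = 2.548e+04 rad/s.
Step 3 — f₀ = ω₀/(2π) = 4056 Hz.
Step 4 — Series Q: Q = ω₀L/R = 2.548e+04·0.154/445 = 8.819.

(a) f₀ = 4056 Hz  (b) Q = 8.819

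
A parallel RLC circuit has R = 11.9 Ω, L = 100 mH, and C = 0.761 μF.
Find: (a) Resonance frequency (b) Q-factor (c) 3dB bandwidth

Step 1 — Resonance: ω₀ = 1/√(LC) = 1/√(0.1·7.61e-07) = 3625 rad/s.
Step 2 — f₀ = ω₀/(2π) = 576.9 Hz.
Step 3 — Parallel Q: Q = R/(ω₀L) = 11.9/(3625·0.1) = 0.03283.
Step 4 — Bandwidth: Δω = ω₀/Q = 1.104e+05 rad/s; BW = Δω/(2π) = 1.757e+04 Hz.

(a) f₀ = 576.9 Hz  (b) Q = 0.03283  (c) BW = 1.757e+04 Hz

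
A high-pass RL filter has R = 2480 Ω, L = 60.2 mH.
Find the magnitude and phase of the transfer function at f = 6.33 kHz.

Step 1 — Angular frequency: ω = 2π·6330 = 3.977e+04 rad/s.
Step 2 — Transfer function: H(jω) = jωL/(R + jωL).
Step 3 — Numerator jωL = j·2394; denominator R + jωL = 2480 + j2394.
Step 4 — H = 0.4824 + j0.4997.
Step 5 — Magnitude: |H| = 0.6946 (-3.2 dB); phase: φ = 46.0°.

|H| = 0.6946 (-3.2 dB), φ = 46.0°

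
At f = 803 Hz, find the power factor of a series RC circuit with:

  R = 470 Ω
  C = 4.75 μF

Step 1 — Angular frequency: ω = 2π·f = 2π·803 = 5045 rad/s.
Step 2 — Component impedances:
  R: Z = R = 470 Ω
  C: Z = 1/(jωC) = -j/(ω·C) = 0 - j41.73 Ω
Step 3 — Series combination: Z_total = R + C = 470 - j41.73 Ω = 471.8∠-5.1° Ω.
Step 4 — Power factor: PF = cos(φ) = Re(Z)/|Z| = 470/471.85 = 0.9961.
Step 5 — Type: Im(Z) = -41.73 ⇒ leading (phase φ = -5.1°).

PF = 0.9961 (leading, φ = -5.1°)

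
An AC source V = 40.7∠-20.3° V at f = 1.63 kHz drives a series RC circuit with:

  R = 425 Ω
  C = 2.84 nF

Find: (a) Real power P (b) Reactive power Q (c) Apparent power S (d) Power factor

Step 1 — Angular frequency: ω = 2π·f = 2π·1630 = 1.024e+04 rad/s.
Step 2 — Component impedances:
  R: Z = R = 425 Ω
  C: Z = 1/(jωC) = -j/(ω·C) = 0 - j3.438e+04 Ω
Step 3 — Series combination: Z_total = R + C = 425 - j3.438e+04 Ω = 3.438e+04∠-89.3° Ω.
Step 4 — Source phasor: V = 40.7∠-20.3° V = 38.17 - j14.12 V.
Step 5 — Current: I = V / Z = 0.0004244 + j0.001105 A = 0.001184∠69.0° A.
Step 6 — Complex power: S = V·I* = 0.0005955 - j0.04817 VA.
Step 7 — Real power: P = Re(S) = 0.0005955 W.
Step 8 — Reactive power: Q = Im(S) = -0.04817 VAR.
Step 9 — Apparent power: |S| = 0.04818 VA.
Step 10 — Power factor: PF = P/|S| = 0.01236 (leading).

(a) P = 0.0005955 W  (b) Q = -0.04817 VAR  (c) S = 0.04818 VA  (d) PF = 0.01236 (leading)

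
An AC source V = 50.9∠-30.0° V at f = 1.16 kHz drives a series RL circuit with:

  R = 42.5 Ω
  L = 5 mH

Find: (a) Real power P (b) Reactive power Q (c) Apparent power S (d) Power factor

Step 1 — Angular frequency: ω = 2π·f = 2π·1160 = 7288 rad/s.
Step 2 — Component impedances:
  R: Z = R = 42.5 Ω
  L: Z = jωL = j·7288·0.005 = 0 + j36.44 Ω
Step 3 — Series combination: Z_total = R + L = 42.5 + j36.44 Ω = 55.98∠40.6° Ω.
Step 4 — Source phasor: V = 50.9∠-30.0° V = 44.08 - j25.45 V.
Step 5 — Current: I = V / Z = 0.3018 - j0.8576 A = 0.9092∠-70.6° A.
Step 6 — Complex power: S = V·I* = 35.13 + j30.12 VA.
Step 7 — Real power: P = Re(S) = 35.13 W.
Step 8 — Reactive power: Q = Im(S) = 30.12 VAR.
Step 9 — Apparent power: |S| = 46.28 VA.
Step 10 — Power factor: PF = P/|S| = 0.7591 (lagging).

(a) P = 35.13 W  (b) Q = 30.12 VAR  (c) S = 46.28 VA  (d) PF = 0.7591 (lagging)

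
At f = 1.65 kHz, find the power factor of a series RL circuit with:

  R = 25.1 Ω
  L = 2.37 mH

Step 1 — Angular frequency: ω = 2π·f = 2π·1650 = 1.037e+04 rad/s.
Step 2 — Component impedances:
  R: Z = R = 25.1 Ω
  L: Z = jωL = j·1.037e+04·0.00237 = 0 + j24.57 Ω
Step 3 — Series combination: Z_total = R + L = 25.1 + j24.57 Ω = 35.12∠44.4° Ω.
Step 4 — Power factor: PF = cos(φ) = Re(Z)/|Z| = 25.1/35.124 = 0.7146.
Step 5 — Type: Im(Z) = 24.57 ⇒ lagging (phase φ = 44.4°).

PF = 0.7146 (lagging, φ = 44.4°)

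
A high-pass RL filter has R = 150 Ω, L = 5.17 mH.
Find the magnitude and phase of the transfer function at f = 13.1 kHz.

Step 1 — Angular frequency: ω = 2π·1.31e+04 = 8.231e+04 rad/s.
Step 2 — Transfer function: H(jω) = jωL/(R + jωL).
Step 3 — Numerator jωL = j·425.5; denominator R + jωL = 150 + j425.5.
Step 4 — H = 0.8895 + j0.3135.
Step 5 — Magnitude: |H| = 0.9431 (-0.5 dB); phase: φ = 19.4°.

|H| = 0.9431 (-0.5 dB), φ = 19.4°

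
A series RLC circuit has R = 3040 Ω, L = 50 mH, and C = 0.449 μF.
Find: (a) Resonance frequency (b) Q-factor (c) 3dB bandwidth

Step 1 — Resonance condition Im(Z)=0 gives ω₀ = 1/√(LC).
Step 2 — ω₀ = 1/√(0.05·4.49e-07) = 6674 rad/s.
Step 3 — f₀ = ω₀/(2π) = 1062 Hz.
Step 4 — Series Q: Q = ω₀L/R = 6674·0.05/3040 = 0.1098.
Step 5 — 3dB bandwidth: Δω = ω₀/Q = 6.08e+04 rad/s; BW = Δω/(2π) = 9677 Hz.

(a) f₀ = 1062 Hz  (b) Q = 0.1098  (c) BW = 9677 Hz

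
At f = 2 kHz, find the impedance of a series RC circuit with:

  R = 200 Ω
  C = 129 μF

Step 1 — Angular frequency: ω = 2π·f = 2π·2000 = 1.257e+04 rad/s.
Step 2 — Component impedances:
  R: Z = R = 200 Ω
  C: Z = 1/(jωC) = -j/(ω·C) = 0 - j0.6169 Ω
Step 3 — Series combination: Z_total = R + C = 200 - j0.6169 Ω = 200∠-0.2° Ω.

Z = 200 - j0.6169 Ω = 200∠-0.2° Ω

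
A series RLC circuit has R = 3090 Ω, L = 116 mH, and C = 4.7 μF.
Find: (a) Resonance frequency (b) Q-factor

Step 1 — Resonance condition Im(Z)=0 gives ω₀ = 1/√(LC).
Step 2 — ω₀ = 1/√(0.116·4.7e-06) = 1354 rad/s.
Step 3 — f₀ = ω₀/(2π) = 215.5 Hz.
Step 4 — Series Q: Q = ω₀L/R = 1354·0.116/3090 = 0.05084.

(a) f₀ = 215.5 Hz  (b) Q = 0.05084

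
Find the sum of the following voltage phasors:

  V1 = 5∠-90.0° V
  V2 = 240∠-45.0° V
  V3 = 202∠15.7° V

Step 1 — Convert each phasor to rectangular form:
  V1 = 5·(cos(-90.0°) + j·sin(-90.0°)) = 0 - j5 V
  V2 = 240·(cos(-45.0°) + j·sin(-45.0°)) = 169.7 - j169.7 V
  V3 = 202·(cos(15.7°) + j·sin(15.7°)) = 194.5 + j54.66 V
Step 2 — Sum components: V_total = 364.2 - j120 V.
Step 3 — Convert to polar: |V_total| = 383.4 V, ∠V_total = -18.2°.

V_total = 383.4∠-18.2° V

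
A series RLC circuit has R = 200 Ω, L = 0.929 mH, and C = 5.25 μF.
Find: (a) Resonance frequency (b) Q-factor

Step 1 — Resonance condition Im(Z)=0 gives ω₀ = 1/√(LC).
Step 2 — ω₀ = 1/√(0.000929·5.25e-06) = 1.432e+04 rad/s.
Step 3 — f₀ = ω₀/(2π) = 2279 Hz.
Step 4 — Series Q: Q = ω₀L/R = 1.432e+04·0.000929/200 = 0.06651.

(a) f₀ = 2279 Hz  (b) Q = 0.06651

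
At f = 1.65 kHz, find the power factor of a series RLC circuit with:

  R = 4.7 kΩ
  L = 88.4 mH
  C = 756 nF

Step 1 — Angular frequency: ω = 2π·f = 2π·1650 = 1.037e+04 rad/s.
Step 2 — Component impedances:
  R: Z = R = 4700 Ω
  L: Z = jωL = j·1.037e+04·0.0884 = 0 + j916.5 Ω
  C: Z = 1/(jωC) = -j/(ω·C) = 0 - j127.6 Ω
Step 3 — Series combination: Z_total = R + L + C = 4700 + j788.9 Ω = 4766∠9.5° Ω.
Step 4 — Power factor: PF = cos(φ) = Re(Z)/|Z| = 4700/4766 = 0.9862.
Step 5 — Type: Im(Z) = 788.9 ⇒ lagging (phase φ = 9.5°).

PF = 0.9862 (lagging, φ = 9.5°)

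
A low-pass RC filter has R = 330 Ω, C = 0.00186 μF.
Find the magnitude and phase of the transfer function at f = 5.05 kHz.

Step 1 — Angular frequency: ω = 2π·5050 = 3.173e+04 rad/s.
Step 2 — Transfer function: H(jω) = 1/(1 + jωRC).
Step 3 — Denominator: 1 + jωRC = 1 + j·3.173e+04·330·1.86e-09 = 1 + j0.01948.
Step 4 — H = 0.9996 - j0.01947.
Step 5 — Magnitude: |H| = 0.9998 (-0.0 dB); phase: φ = -1.1°.

|H| = 0.9998 (-0.0 dB), φ = -1.1°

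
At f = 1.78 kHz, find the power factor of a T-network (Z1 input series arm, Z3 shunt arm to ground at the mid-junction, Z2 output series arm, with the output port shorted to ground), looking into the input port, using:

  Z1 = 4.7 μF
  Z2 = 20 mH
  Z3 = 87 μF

Step 1 — Angular frequency: ω = 2π·f = 2π·1780 = 1.118e+04 rad/s.
Step 2 — Component impedances:
  Z1: Z = 1/(jωC) = -j/(ω·C) = 0 - j19.02 Ω
  Z2: Z = jωL = j·1.118e+04·0.02 = 0 + j223.7 Ω
  Z3: Z = 1/(jωC) = -j/(ω·C) = 0 - j1.028 Ω
Step 3 — With the output port shorted to ground, the output series arm Z2 runs from the junction to ground; the shunt arm Z3 also runs from the junction to ground. They appear in parallel: Z3 || Z2 = 0 - j1.032 Ω.
Step 4 — Series with input arm Z1: Z_in = Z1 + (Z3 || Z2) = 0 - j20.06 Ω = 20.06∠-90.0° Ω.
Step 5 — Power factor: PF = cos(φ) = Re(Z)/|Z| = 0/20.06 = 0.
Step 6 — Type: Im(Z) = -20.06 ⇒ leading (phase φ = -90.0°).

PF = 0 (leading, φ = -90.0°)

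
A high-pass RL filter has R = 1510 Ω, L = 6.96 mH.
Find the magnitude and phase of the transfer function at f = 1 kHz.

Step 1 — Angular frequency: ω = 2π·1000 = 6283 rad/s.
Step 2 — Transfer function: H(jω) = jωL/(R + jωL).
Step 3 — Numerator jωL = j·43.73; denominator R + jωL = 1510 + j43.73.
Step 4 — H = 0.000838 + j0.02894.
Step 5 — Magnitude: |H| = 0.02895 (-30.8 dB); phase: φ = 88.3°.

|H| = 0.02895 (-30.8 dB), φ = 88.3°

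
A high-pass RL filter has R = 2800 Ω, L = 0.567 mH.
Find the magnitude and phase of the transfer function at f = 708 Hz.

Step 1 — Angular frequency: ω = 2π·708 = 4448 rad/s.
Step 2 — Transfer function: H(jω) = jωL/(R + jωL).
Step 3 — Numerator jωL = j·2.522; denominator R + jωL = 2800 + j2.522.
Step 4 — H = 8.115e-07 + j0.0009008.
Step 5 — Magnitude: |H| = 0.0009008 (-60.9 dB); phase: φ = 89.9°.

|H| = 0.0009008 (-60.9 dB), φ = 89.9°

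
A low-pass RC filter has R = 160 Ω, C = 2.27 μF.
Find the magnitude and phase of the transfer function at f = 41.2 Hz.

Step 1 — Angular frequency: ω = 2π·41.2 = 258.9 rad/s.
Step 2 — Transfer function: H(jω) = 1/(1 + jωRC).
Step 3 — Denominator: 1 + jωRC = 1 + j·258.9·160·2.27e-06 = 1 + j0.09402.
Step 4 — H = 0.9912 - j0.0932.
Step 5 — Magnitude: |H| = 0.9956 (-0.0 dB); phase: φ = -5.4°.

|H| = 0.9956 (-0.0 dB), φ = -5.4°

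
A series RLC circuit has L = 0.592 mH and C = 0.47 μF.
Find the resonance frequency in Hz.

Step 1 — Resonance condition Im(Z)=0 gives ω₀ = 1/√(LC).
Step 2 — ω₀ = 1/√(0.000592·4.7e-07) = 5.995e+04 rad/s.
Step 3 — f₀ = ω₀/(2π) = 9541 Hz.

f₀ = 9541 Hz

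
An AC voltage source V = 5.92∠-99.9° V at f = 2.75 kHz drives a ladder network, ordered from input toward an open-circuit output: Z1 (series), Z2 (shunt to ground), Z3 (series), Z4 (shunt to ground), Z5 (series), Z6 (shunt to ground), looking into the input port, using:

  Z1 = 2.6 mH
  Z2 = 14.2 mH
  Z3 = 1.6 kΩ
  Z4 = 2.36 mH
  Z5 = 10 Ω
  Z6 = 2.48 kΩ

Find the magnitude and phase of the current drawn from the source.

Step 1 — Angular frequency: ω = 2π·f = 2π·2750 = 1.728e+04 rad/s.
Step 2 — Component impedances:
  Z1: Z = jωL = j·1.728e+04·0.0026 = 0 + j44.92 Ω
  Z2: Z = jωL = j·1.728e+04·0.0142 = 0 + j245.4 Ω
  Z3: Z = R = 1600 Ω
  Z4: Z = jωL = j·1.728e+04·0.00236 = 0 + j40.78 Ω
  Z5: Z = R = 10 Ω
  Z6: Z = R = 2480 Ω
Step 3 — Ladder network (open output): work backward from the far end, alternating series and parallel combinations. Z_in = 36.45 + j283.8 Ω = 286.1∠82.7° Ω.
Step 4 — Source phasor: V = 5.92∠-99.9° V = -1.018 - j5.832 V.
Step 5 — Ohm's law: I = V / Z_total = (-1.018 - j5.832) / (36.45 + j283.8) = -0.02067 + j0.0009319 A.
Step 6 — Convert to polar: |I| = 0.02069 A, ∠I = 177.4°.

I = 0.02069∠177.4° A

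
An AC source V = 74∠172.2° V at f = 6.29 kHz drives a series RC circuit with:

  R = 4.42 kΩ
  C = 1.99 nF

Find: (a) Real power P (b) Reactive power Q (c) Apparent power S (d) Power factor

Step 1 — Angular frequency: ω = 2π·f = 2π·6290 = 3.952e+04 rad/s.
Step 2 — Component impedances:
  R: Z = R = 4420 Ω
  C: Z = 1/(jωC) = -j/(ω·C) = 0 - j1.272e+04 Ω
Step 3 — Series combination: Z_total = R + C = 4420 - j1.272e+04 Ω = 1.346e+04∠-70.8° Ω.
Step 4 — Source phasor: V = 74∠172.2° V = -73.32 + j10.04 V.
Step 5 — Current: I = V / Z = -0.002493 - j0.004899 A = 0.005497∠-117.0° A.
Step 6 — Complex power: S = V·I* = 0.1336 - j0.3842 VA.
Step 7 — Real power: P = Re(S) = 0.1336 W.
Step 8 — Reactive power: Q = Im(S) = -0.3842 VAR.
Step 9 — Apparent power: |S| = 0.4068 VA.
Step 10 — Power factor: PF = P/|S| = 0.3283 (leading).

(a) P = 0.1336 W  (b) Q = -0.3842 VAR  (c) S = 0.4068 VA  (d) PF = 0.3283 (leading)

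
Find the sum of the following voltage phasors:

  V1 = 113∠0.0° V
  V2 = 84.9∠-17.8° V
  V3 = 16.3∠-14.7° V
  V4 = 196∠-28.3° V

Step 1 — Convert each phasor to rectangular form:
  V1 = 113·(cos(0.0°) + j·sin(0.0°)) = 113 V
  V2 = 84.9·(cos(-17.8°) + j·sin(-17.8°)) = 80.84 - j25.95 V
  V3 = 16.3·(cos(-14.7°) + j·sin(-14.7°)) = 15.77 - j4.136 V
  V4 = 196·(cos(-28.3°) + j·sin(-28.3°)) = 172.6 - j92.92 V
Step 2 — Sum components: V_total = 382.2 - j123 V.
Step 3 — Convert to polar: |V_total| = 401.5 V, ∠V_total = -17.8°.

V_total = 401.5∠-17.8° V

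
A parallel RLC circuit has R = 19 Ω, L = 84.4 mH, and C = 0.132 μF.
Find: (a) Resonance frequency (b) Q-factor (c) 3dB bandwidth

Step 1 — Resonance: ω₀ = 1/√(LC) = 1/√(0.0844·1.32e-07) = 9474 rad/s.
Step 2 — f₀ = ω₀/(2π) = 1508 Hz.
Step 3 — Parallel Q: Q = R/(ω₀L) = 19/(9474·0.0844) = 0.02376.
Step 4 — Bandwidth: Δω = ω₀/Q = 3.987e+05 rad/s; BW = Δω/(2π) = 6.346e+04 Hz.

(a) f₀ = 1508 Hz  (b) Q = 0.02376  (c) BW = 6.346e+04 Hz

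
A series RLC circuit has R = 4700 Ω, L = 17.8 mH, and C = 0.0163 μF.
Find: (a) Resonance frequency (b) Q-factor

Step 1 — Resonance condition Im(Z)=0 gives ω₀ = 1/√(LC).
Step 2 — ω₀ = 1/√(0.0178·1.63e-08) = 5.871e+04 rad/s.
Step 3 — f₀ = ω₀/(2π) = 9344 Hz.
Step 4 — Series Q: Q = ω₀L/R = 5.871e+04·0.0178/4700 = 0.2223.

(a) f₀ = 9344 Hz  (b) Q = 0.2223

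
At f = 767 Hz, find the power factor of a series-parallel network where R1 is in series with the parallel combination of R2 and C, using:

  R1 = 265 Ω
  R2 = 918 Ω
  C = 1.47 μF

Step 1 — Angular frequency: ω = 2π·f = 2π·767 = 4819 rad/s.
Step 2 — Component impedances:
  R1: Z = R = 265 Ω
  R2: Z = R = 918 Ω
  C: Z = 1/(jωC) = -j/(ω·C) = 0 - j141.2 Ω
Step 3 — Parallel branch: R2 || C = 1/(1/R2 + 1/C) = 21.2 - j137.9 Ω.
Step 4 — Series with R1: Z_total = R1 + (R2 || C) = 286.2 - j137.9 Ω = 317.7∠-25.7° Ω.
Step 5 — Power factor: PF = cos(φ) = Re(Z)/|Z| = 286.2/317.69 = 0.9009.
Step 6 — Type: Im(Z) = -137.9 ⇒ leading (phase φ = -25.7°).

PF = 0.9009 (leading, φ = -25.7°)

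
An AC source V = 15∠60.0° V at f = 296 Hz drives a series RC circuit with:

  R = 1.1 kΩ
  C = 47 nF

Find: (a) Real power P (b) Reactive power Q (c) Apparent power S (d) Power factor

Step 1 — Angular frequency: ω = 2π·f = 2π·296 = 1860 rad/s.
Step 2 — Component impedances:
  R: Z = R = 1100 Ω
  C: Z = 1/(jωC) = -j/(ω·C) = 0 - j1.144e+04 Ω
Step 3 — Series combination: Z_total = R + C = 1100 - j1.144e+04 Ω = 1.149e+04∠-84.5° Ω.
Step 4 — Source phasor: V = 15∠60.0° V = 7.5 + j12.99 V.
Step 5 — Current: I = V / Z = -0.001063 + j0.0007578 A = 0.001305∠144.5° A.
Step 6 — Complex power: S = V·I* = 0.001874 - j0.01949 VA.
Step 7 — Real power: P = Re(S) = 0.001874 W.
Step 8 — Reactive power: Q = Im(S) = -0.01949 VAR.
Step 9 — Apparent power: |S| = 0.01958 VA.
Step 10 — Power factor: PF = P/|S| = 0.09571 (leading).

(a) P = 0.001874 W  (b) Q = -0.01949 VAR  (c) S = 0.01958 VA  (d) PF = 0.09571 (leading)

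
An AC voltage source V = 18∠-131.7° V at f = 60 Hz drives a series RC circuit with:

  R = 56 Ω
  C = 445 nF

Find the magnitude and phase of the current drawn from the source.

Step 1 — Angular frequency: ω = 2π·f = 2π·60 = 377 rad/s.
Step 2 — Component impedances:
  R: Z = R = 56 Ω
  C: Z = 1/(jωC) = -j/(ω·C) = 0 - j5961 Ω
Step 3 — Series combination: Z_total = R + C = 56 - j5961 Ω = 5961∠-89.5° Ω.
Step 4 — Source phasor: V = 18∠-131.7° V = -11.97 - j13.44 V.
Step 5 — Ohm's law: I = V / Z_total = (-11.97 - j13.44) / (56 - j5961) = 0.002236 - j0.00203 A.
Step 6 — Convert to polar: |I| = 0.00302 A, ∠I = -42.2°.

I = 0.00302∠-42.2° A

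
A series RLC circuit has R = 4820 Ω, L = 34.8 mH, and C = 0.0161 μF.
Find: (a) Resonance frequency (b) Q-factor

Step 1 — Resonance condition Im(Z)=0 gives ω₀ = 1/√(LC).
Step 2 — ω₀ = 1/√(0.0348·1.61e-08) = 4.225e+04 rad/s.
Step 3 — f₀ = ω₀/(2π) = 6724 Hz.
Step 4 — Series Q: Q = ω₀L/R = 4.225e+04·0.0348/4820 = 0.305.

(a) f₀ = 6724 Hz  (b) Q = 0.305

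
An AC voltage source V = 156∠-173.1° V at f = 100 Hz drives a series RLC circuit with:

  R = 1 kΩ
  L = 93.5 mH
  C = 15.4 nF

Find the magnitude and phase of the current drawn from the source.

Step 1 — Angular frequency: ω = 2π·f = 2π·100 = 628.3 rad/s.
Step 2 — Component impedances:
  R: Z = R = 1000 Ω
  L: Z = jωL = j·628.3·0.0935 = 0 + j58.75 Ω
  C: Z = 1/(jωC) = -j/(ω·C) = 0 - j1.033e+05 Ω
Step 3 — Series combination: Z_total = R + L + C = 1000 - j1.033e+05 Ω = 1.033e+05∠-89.4° Ω.
Step 4 — Source phasor: V = 156∠-173.1° V = -154.9 - j18.74 V.
Step 5 — Ohm's law: I = V / Z_total = (-154.9 - j18.74) / (1000 - j1.033e+05) = 0.0001669 - j0.001501 A.
Step 6 — Convert to polar: |I| = 0.00151 A, ∠I = -83.7°.

I = 0.00151∠-83.7° A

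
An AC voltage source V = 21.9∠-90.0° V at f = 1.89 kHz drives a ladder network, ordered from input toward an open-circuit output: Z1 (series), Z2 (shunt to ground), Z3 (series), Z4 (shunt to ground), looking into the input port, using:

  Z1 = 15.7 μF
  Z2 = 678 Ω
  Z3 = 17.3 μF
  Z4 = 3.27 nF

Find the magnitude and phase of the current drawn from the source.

Step 1 — Angular frequency: ω = 2π·f = 2π·1890 = 1.188e+04 rad/s.
Step 2 — Component impedances:
  Z1: Z = 1/(jωC) = -j/(ω·C) = 0 - j5.364 Ω
  Z2: Z = R = 678 Ω
  Z3: Z = 1/(jωC) = -j/(ω·C) = 0 - j4.868 Ω
  Z4: Z = 1/(jωC) = -j/(ω·C) = 0 - j2.575e+04 Ω
Step 3 — Ladder network (open output): work backward from the far end, alternating series and parallel combinations. Z_in = 677.5 - j23.2 Ω = 677.9∠-2.0° Ω.
Step 4 — Source phasor: V = 21.9∠-90.0° V = 0 - j21.9 V.
Step 5 — Ohm's law: I = V / Z_total = (0 - j21.9) / (677.5 - j23.2) = 0.001105 - j0.03229 A.
Step 6 — Convert to polar: |I| = 0.0323 A, ∠I = -88.0°.

I = 0.0323∠-88.0° A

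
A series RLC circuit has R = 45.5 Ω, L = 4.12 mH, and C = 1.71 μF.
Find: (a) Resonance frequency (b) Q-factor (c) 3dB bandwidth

Step 1 — Resonance: ω₀ = 1/√(LC) = 1/√(0.00412·1.71e-06) = 1.191e+04 rad/s.
Step 2 — f₀ = ω₀/(2π) = 1896 Hz.
Step 3 — Series Q: Q = ω₀L/R = 1.191e+04·0.00412/45.5 = 1.079.
Step 4 — Bandwidth: Δω = ω₀/Q = 1.104e+04 rad/s; BW = Δω/(2π) = 1758 Hz.

(a) f₀ = 1896 Hz  (b) Q = 1.079  (c) BW = 1758 Hz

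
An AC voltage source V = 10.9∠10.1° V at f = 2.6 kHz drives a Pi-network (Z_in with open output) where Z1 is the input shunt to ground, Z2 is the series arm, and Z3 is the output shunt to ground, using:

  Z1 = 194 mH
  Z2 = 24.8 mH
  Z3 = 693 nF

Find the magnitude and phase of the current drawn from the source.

Step 1 — Angular frequency: ω = 2π·f = 2π·2600 = 1.634e+04 rad/s.
Step 2 — Component impedances:
  Z1: Z = jωL = j·1.634e+04·0.194 = 0 + j3169 Ω
  Z2: Z = jωL = j·1.634e+04·0.0248 = 0 + j405.1 Ω
  Z3: Z = 1/(jωC) = -j/(ω·C) = 0 - j88.33 Ω
Step 3 — With open output, the series arm Z2 and the output shunt Z3 appear in series to ground: Z2 + Z3 = 0 + j316.8 Ω.
Step 4 — Parallel with input shunt Z1: Z_in = Z1 || (Z2 + Z3) = 0 + j288 Ω = 288∠90.0° Ω.
Step 5 — Source phasor: V = 10.9∠10.1° V = 10.73 + j1.911 V.
Step 6 — Ohm's law: I = V / Z_total = (10.73 + j1.911) / (0 + j288) = 0.006637 - j0.03726 A.
Step 7 — Convert to polar: |I| = 0.03784 A, ∠I = -79.9°.

I = 0.03784∠-79.9° A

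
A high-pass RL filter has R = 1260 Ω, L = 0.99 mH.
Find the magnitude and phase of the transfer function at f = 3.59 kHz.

Step 1 — Angular frequency: ω = 2π·3590 = 2.256e+04 rad/s.
Step 2 — Transfer function: H(jω) = jωL/(R + jωL).
Step 3 — Numerator jωL = j·22.33; denominator R + jωL = 1260 + j22.33.
Step 4 — H = 0.000314 + j0.01772.
Step 5 — Magnitude: |H| = 0.01772 (-35.0 dB); phase: φ = 89.0°.

|H| = 0.01772 (-35.0 dB), φ = 89.0°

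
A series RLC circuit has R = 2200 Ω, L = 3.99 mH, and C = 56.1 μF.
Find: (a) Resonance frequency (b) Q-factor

Step 1 — Resonance condition Im(Z)=0 gives ω₀ = 1/√(LC).
Step 2 — ω₀ = 1/√(0.00399·5.61e-05) = 2114 rad/s.
Step 3 — f₀ = ω₀/(2π) = 336.4 Hz.
Step 4 — Series Q: Q = ω₀L/R = 2114·0.00399/2200 = 0.003833.

(a) f₀ = 336.4 Hz  (b) Q = 0.003833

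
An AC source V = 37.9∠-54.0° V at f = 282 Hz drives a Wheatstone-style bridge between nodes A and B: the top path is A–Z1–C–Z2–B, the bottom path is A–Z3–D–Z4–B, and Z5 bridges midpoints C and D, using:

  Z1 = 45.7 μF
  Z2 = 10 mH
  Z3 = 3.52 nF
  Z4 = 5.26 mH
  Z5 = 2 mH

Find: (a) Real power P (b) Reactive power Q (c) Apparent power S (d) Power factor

Step 1 — Angular frequency: ω = 2π·f = 2π·282 = 1772 rad/s.
Step 2 — Component impedances:
  Z1: Z = 1/(jωC) = -j/(ω·C) = 0 - j12.35 Ω
  Z2: Z = jωL = j·1772·0.01 = 0 + j17.72 Ω
  Z3: Z = 1/(jωC) = -j/(ω·C) = 0 - j1.603e+05 Ω
  Z4: Z = jωL = j·1772·0.00526 = 0 + j9.32 Ω
  Z5: Z = jωL = j·1772·0.002 = 0 + j3.544 Ω
Step 3 — Bridge requires nodal analysis (the Z5 bridge couples midpoints C and D, so the two paths cannot be reduced to a simple series/parallel combination). Setting node B to ground and injecting 1 A at node A, the 3-node admittance system at A, C, D solves to V_A = Z_AB = 0 - j4.896 Ω = 4.896∠-90.0° Ω.
Step 4 — Source phasor: V = 37.9∠-54.0° V = 22.28 - j30.66 V.
Step 5 — Current: I = V / Z = 6.262 + j4.55 A = 7.741∠36.0° A.
Step 6 — Complex power: S = V·I* = 0 - j293.4 VA.
Step 7 — Real power: P = Re(S) = 0 W.
Step 8 — Reactive power: Q = Im(S) = -293.4 VAR.
Step 9 — Apparent power: |S| = 293.4 VA.
Step 10 — Power factor: PF = P/|S| = 0 (leading).

(a) P = 0 W  (b) Q = -293.4 VAR  (c) S = 293.4 VA  (d) PF = 0 (leading)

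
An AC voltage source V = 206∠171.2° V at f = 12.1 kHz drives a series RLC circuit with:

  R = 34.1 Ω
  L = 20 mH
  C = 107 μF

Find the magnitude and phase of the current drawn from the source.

Step 1 — Angular frequency: ω = 2π·f = 2π·1.21e+04 = 7.603e+04 rad/s.
Step 2 — Component impedances:
  R: Z = R = 34.1 Ω
  L: Z = jωL = j·7.603e+04·0.02 = 0 + j1521 Ω
  C: Z = 1/(jωC) = -j/(ω·C) = 0 - j0.1229 Ω
Step 3 — Series combination: Z_total = R + L + C = 34.1 + j1520 Ω = 1521∠88.7° Ω.
Step 4 — Source phasor: V = 206∠171.2° V = -203.6 + j31.52 V.
Step 5 — Ohm's law: I = V / Z_total = (-203.6 + j31.52) / (34.1 + j1520) = 0.01772 + j0.1343 A.
Step 6 — Convert to polar: |I| = 0.1355 A, ∠I = 82.5°.

I = 0.1355∠82.5° A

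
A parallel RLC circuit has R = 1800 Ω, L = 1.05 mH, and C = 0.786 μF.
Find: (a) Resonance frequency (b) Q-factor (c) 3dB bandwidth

Step 1 — Resonance: ω₀ = 1/√(LC) = 1/√(0.00105·7.86e-07) = 3.481e+04 rad/s.
Step 2 — f₀ = ω₀/(2π) = 5540 Hz.
Step 3 — Parallel Q: Q = R/(ω₀L) = 1800/(3.481e+04·0.00105) = 49.25.
Step 4 — Bandwidth: Δω = ω₀/Q = 706.8 rad/s; BW = Δω/(2π) = 112.5 Hz.

(a) f₀ = 5540 Hz  (b) Q = 49.25  (c) BW = 112.5 Hz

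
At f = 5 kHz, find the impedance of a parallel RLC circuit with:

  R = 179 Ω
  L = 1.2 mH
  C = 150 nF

Step 1 — Angular frequency: ω = 2π·f = 2π·5000 = 3.142e+04 rad/s.
Step 2 — Component impedances:
  R: Z = R = 179 Ω
  L: Z = jωL = j·3.142e+04·0.0012 = 0 + j37.7 Ω
  C: Z = 1/(jωC) = -j/(ω·C) = 0 - j212.2 Ω
Step 3 — Parallel combination: 1/Z_total = 1/R + 1/L + 1/C; Z_total = 11.02 + j43.02 Ω = 44.41∠75.6° Ω.

Z = 11.02 + j43.02 Ω = 44.41∠75.6° Ω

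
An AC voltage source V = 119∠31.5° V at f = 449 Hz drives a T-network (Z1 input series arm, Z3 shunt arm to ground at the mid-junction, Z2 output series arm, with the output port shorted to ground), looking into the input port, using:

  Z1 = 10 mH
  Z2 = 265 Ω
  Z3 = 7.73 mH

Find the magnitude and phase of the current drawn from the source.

Step 1 — Angular frequency: ω = 2π·f = 2π·449 = 2821 rad/s.
Step 2 — Component impedances:
  Z1: Z = jωL = j·2821·0.01 = 0 + j28.21 Ω
  Z2: Z = R = 265 Ω
  Z3: Z = jωL = j·2821·0.00773 = 0 + j21.81 Ω
Step 3 — With the output port shorted to ground, the output series arm Z2 runs from the junction to ground; the shunt arm Z3 also runs from the junction to ground. They appear in parallel: Z3 || Z2 = 1.783 + j21.66 Ω.
Step 4 — Series with input arm Z1: Z_in = Z1 + (Z3 || Z2) = 1.783 + j49.87 Ω = 49.9∠88.0° Ω.
Step 5 — Source phasor: V = 119∠31.5° V = 101.5 + j62.18 V.
Step 6 — Ohm's law: I = V / Z_total = (101.5 + j62.18) / (1.783 + j49.87) = 1.318 - j1.987 A.
Step 7 — Convert to polar: |I| = 2.385 A, ∠I = -56.5°.

I = 2.385∠-56.5° A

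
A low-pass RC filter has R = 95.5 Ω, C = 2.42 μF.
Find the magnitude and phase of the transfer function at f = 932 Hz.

Step 1 — Angular frequency: ω = 2π·932 = 5856 rad/s.
Step 2 — Transfer function: H(jω) = 1/(1 + jωRC).
Step 3 — Denominator: 1 + jωRC = 1 + j·5856·95.5·2.42e-06 = 1 + j1.353.
Step 4 — H = 0.3532 - j0.478.
Step 5 — Magnitude: |H| = 0.5943 (-4.5 dB); phase: φ = -53.5°.

|H| = 0.5943 (-4.5 dB), φ = -53.5°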